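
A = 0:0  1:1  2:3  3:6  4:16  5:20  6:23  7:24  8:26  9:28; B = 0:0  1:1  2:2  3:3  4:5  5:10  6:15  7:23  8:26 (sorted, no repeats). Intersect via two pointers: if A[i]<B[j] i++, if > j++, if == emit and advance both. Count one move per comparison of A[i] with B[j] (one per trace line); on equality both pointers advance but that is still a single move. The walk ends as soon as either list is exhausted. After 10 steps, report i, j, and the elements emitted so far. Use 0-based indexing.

i=6, j=7, emitted=[0, 1, 3]

[i=0,j=0] 0==0 emit → i++,j++
[i=1,j=1] 1==1 emit → i++,j++
[i=2,j=2] 3>2 → j++
[i=2,j=3] 3==3 emit → i++,j++
[i=3,j=4] 6>5 → j++
[i=3,j=5] 6<10 → i++
[i=4,j=5] 16>10 → j++
[i=4,j=6] 16>15 → j++
[i=4,j=7] 16<23 → i++
[i=5,j=7] 20<23 → i++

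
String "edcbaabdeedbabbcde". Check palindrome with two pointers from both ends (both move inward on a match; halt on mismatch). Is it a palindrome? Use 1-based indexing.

l=1 r=18: 'e'=='e', l++,r--
l=2 r=17: 'd'=='d', l++,r--
l=3 r=16: 'c'=='c', l++,r--
l=4 r=15: 'b'=='b', l++,r--
l=5 r=14: 'a'!='b', stop

not a palindrome (mismatch at 5,14)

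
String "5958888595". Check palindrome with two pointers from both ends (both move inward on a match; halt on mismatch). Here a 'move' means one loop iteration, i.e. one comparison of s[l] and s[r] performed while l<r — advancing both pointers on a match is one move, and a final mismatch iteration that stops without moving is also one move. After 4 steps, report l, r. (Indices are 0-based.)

l=4, r=5

l=0 r=9: '5'=='5', l++,r--
l=1 r=8: '9'=='9', l++,r--
l=2 r=7: '5'=='5', l++,r--
l=3 r=6: '8'=='8', l++,r--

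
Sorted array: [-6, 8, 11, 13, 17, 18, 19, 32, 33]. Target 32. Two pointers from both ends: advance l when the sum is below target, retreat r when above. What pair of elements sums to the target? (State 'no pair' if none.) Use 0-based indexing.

(13, 19)

l=0 r=8: -6+33=27 <32, l++
l=1 r=8: 8+33=41 >32, r--
l=1 r=7: 8+32=40 >32, r--
l=1 r=6: 8+19=27 <32, l++
l=2 r=6: 11+19=30 <32, l++
l=3 r=6: 13+19=32, found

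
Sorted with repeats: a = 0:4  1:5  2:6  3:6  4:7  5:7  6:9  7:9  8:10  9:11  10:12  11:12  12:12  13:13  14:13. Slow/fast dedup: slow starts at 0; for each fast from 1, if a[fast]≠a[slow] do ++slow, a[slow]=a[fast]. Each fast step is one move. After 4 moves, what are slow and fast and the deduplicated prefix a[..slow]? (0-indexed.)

slow=0 fast=1: a[fast]=5≠a[slow]=4 write a[1]=5, slow++,fast++
slow=1 fast=2: a[fast]=6≠a[slow]=5 write a[2]=6, slow++,fast++
slow=2 fast=3: a[fast]=6=a[slow] dup, fast++
slow=2 fast=4: a[fast]=7≠a[slow]=6 write a[3]=7, slow++,fast++

slow=3, fast=5, prefix=[4, 5, 6, 7]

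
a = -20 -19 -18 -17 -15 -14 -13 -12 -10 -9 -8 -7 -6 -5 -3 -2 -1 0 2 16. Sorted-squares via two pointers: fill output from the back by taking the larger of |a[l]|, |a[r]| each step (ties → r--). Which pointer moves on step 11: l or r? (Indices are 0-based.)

l

[0,19] |-20|>|16| out[19]=400 → l++
[1,19] |-19|>|16| out[18]=361 → l++
[2,19] |-18|>|16| out[17]=324 → l++
[3,19] |-17|>|16| out[16]=289 → l++
[4,19] |-15|<=|16| out[15]=256 → r--
[4,18] |-15|>|2| out[14]=225 → l++
[5,18] |-14|>|2| out[13]=196 → l++
[6,18] |-13|>|2| out[12]=169 → l++
[7,18] |-12|>|2| out[11]=144 → l++
[8,18] |-10|>|2| out[10]=100 → l++
[9,18] |-9|>|2| out[9]=81 → l++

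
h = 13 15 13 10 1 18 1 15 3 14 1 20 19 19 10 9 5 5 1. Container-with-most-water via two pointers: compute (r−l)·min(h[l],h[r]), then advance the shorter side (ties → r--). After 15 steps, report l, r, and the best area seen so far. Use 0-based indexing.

[0,18] min(13,1)*18=18 best=18 * → r--
[0,17] min(13,5)*17=85 best=85 * → r--
[0,16] min(13,5)*16=80 best=85 → r--
[0,15] min(13,9)*15=135 best=135 * → r--
[0,14] min(13,10)*14=140 best=140 * → r--
[0,13] min(13,19)*13=169 best=169 * → l++
[1,13] min(15,19)*12=180 best=180 * → l++
[2,13] min(13,19)*11=143 best=180 → l++
[3,13] min(10,19)*10=100 best=180 → l++
[4,13] min(1,19)*9=9 best=180 → l++
[5,13] min(18,19)*8=144 best=180 → l++
[6,13] min(1,19)*7=7 best=180 → l++
[7,13] min(15,19)*6=90 best=180 → l++
[8,13] min(3,19)*5=15 best=180 → l++
[9,13] min(14,19)*4=56 best=180 → l++

l=10, r=13, best area=180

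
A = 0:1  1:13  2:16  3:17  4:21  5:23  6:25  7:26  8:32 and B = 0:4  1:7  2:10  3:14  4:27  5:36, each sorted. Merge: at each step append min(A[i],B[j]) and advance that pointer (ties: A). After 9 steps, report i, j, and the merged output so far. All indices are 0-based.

[i=0,j=0] A[i]=1<=B[j]=4 take 1 → i++
[i=1,j=0] A[i]=13>B[j]=4 take 4 → j++
[i=1,j=1] A[i]=13>B[j]=7 take 7 → j++
[i=1,j=2] A[i]=13>B[j]=10 take 10 → j++
[i=1,j=3] A[i]=13<=B[j]=14 take 13 → i++
[i=2,j=3] A[i]=16>B[j]=14 take 14 → j++
[i=2,j=4] A[i]=16<=B[j]=27 take 16 → i++
[i=3,j=4] A[i]=17<=B[j]=27 take 17 → i++
[i=4,j=4] A[i]=21<=B[j]=27 take 21 → i++

i=5, j=4, merged so far=[1, 4, 7, 10, 13, 14, 16, 17, 21]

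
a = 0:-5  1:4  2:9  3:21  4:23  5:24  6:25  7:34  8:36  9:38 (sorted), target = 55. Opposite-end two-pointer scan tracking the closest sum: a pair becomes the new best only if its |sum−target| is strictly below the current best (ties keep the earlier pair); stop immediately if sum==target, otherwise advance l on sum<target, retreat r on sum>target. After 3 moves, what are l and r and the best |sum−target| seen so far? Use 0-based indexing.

l=3, r=9, best |Δ|=8

[0,9] -5+38=33 d=22 * → l++
[1,9] 4+38=42 d=13 * → l++
[2,9] 9+38=47 d=8 * → l++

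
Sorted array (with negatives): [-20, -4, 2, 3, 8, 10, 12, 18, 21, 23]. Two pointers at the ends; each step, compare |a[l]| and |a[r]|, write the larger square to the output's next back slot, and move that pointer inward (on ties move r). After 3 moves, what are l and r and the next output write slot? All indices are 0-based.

[0,9] |-20|<=|23| out[9]=529 → r--
[0,8] |-20|<=|21| out[8]=441 → r--
[0,7] |-20|>|18| out[7]=400 → l++

l=1, r=7, next write slot=6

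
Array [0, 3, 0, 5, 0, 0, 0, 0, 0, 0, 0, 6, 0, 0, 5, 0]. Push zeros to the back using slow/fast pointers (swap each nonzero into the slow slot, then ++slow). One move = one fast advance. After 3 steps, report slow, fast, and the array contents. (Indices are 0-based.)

(s=0,f=0) a[fast]=0 → fast++
(s=0,f=1) a[fast]=3≠0 swap→a[0]=3 → slow++,fast++
(s=1,f=2) a[fast]=0 → fast++

slow=1, fast=3, a=[3, 0, 0, 5, 0, 0, 0, 0, 0, 0, 0, 6, 0, 0, 5, 0]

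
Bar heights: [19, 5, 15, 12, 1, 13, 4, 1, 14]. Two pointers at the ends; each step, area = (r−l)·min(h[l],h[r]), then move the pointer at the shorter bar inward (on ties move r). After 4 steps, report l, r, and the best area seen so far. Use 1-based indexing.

l=1, r=5, best area=112

[1,9] min(19,14)*8=112 best=112 * → r--
[1,8] min(19,1)*7=7 best=112 → r--
[1,7] min(19,4)*6=24 best=112 → r--
[1,6] min(19,13)*5=65 best=112 → r--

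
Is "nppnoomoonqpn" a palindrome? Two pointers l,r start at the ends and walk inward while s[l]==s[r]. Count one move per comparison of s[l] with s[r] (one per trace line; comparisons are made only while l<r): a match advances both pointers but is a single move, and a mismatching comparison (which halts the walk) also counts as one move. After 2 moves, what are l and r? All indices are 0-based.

l=2, r=10

[0,12] 'n'=='n' → l++,r--
[1,11] 'p'=='p' → l++,r--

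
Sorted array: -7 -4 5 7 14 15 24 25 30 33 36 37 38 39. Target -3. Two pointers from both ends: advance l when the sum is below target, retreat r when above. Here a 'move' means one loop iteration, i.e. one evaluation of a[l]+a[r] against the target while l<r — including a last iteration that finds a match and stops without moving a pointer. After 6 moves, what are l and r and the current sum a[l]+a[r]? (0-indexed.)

l=0, r=7, sum=18

l=0 r=13: -7+39=32 >-3, r--
l=0 r=12: -7+38=31 >-3, r--
l=0 r=11: -7+37=30 >-3, r--
l=0 r=10: -7+36=29 >-3, r--
l=0 r=9: -7+33=26 >-3, r--
l=0 r=8: -7+30=23 >-3, r--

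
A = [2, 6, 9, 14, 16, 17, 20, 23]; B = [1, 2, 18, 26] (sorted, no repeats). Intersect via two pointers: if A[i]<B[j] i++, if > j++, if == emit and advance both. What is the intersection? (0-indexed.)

i=0 j=0: 2>1, j++
i=0 j=1: 2==2 emit, i++,j++
i=1 j=2: 6<18, i++
i=2 j=2: 9<18, i++
i=3 j=2: 14<18, i++
i=4 j=2: 16<18, i++
i=5 j=2: 17<18, i++
i=6 j=2: 20>18, j++
i=6 j=3: 20<26, i++
i=7 j=3: 23<26, i++

intersection = [2]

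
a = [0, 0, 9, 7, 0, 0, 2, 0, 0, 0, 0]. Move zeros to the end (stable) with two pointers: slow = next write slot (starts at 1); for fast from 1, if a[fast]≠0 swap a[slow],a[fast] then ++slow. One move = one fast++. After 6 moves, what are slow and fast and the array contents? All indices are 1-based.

slow=3, fast=7, a=[9, 7, 0, 0, 0, 0, 2, 0, 0, 0, 0]

slow=1 fast=1: a[fast]=0, fast++
slow=1 fast=2: a[fast]=0, fast++
slow=1 fast=3: a[fast]=9≠0 swap→a[1]=9, slow++,fast++
slow=2 fast=4: a[fast]=7≠0 swap→a[2]=7, slow++,fast++
slow=3 fast=5: a[fast]=0, fast++
slow=3 fast=6: a[fast]=0, fast++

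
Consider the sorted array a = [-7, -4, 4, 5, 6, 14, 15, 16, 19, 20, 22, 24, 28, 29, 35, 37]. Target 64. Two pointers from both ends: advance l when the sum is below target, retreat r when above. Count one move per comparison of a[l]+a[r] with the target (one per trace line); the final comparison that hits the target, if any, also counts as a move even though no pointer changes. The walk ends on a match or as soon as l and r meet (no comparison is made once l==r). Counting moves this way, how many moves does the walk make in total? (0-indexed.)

15 moves

l=0 r=15: -7+37=30 <64, l++
l=1 r=15: -4+37=33 <64, l++
l=2 r=15: 4+37=41 <64, l++
l=3 r=15: 5+37=42 <64, l++
l=4 r=15: 6+37=43 <64, l++
l=5 r=15: 14+37=51 <64, l++
l=6 r=15: 15+37=52 <64, l++
l=7 r=15: 16+37=53 <64, l++
l=8 r=15: 19+37=56 <64, l++
l=9 r=15: 20+37=57 <64, l++
l=10 r=15: 22+37=59 <64, l++
l=11 r=15: 24+37=61 <64, l++
l=12 r=15: 28+37=65 >64, r--
l=12 r=14: 28+35=63 <64, l++
l=13 r=14: 29+35=64, found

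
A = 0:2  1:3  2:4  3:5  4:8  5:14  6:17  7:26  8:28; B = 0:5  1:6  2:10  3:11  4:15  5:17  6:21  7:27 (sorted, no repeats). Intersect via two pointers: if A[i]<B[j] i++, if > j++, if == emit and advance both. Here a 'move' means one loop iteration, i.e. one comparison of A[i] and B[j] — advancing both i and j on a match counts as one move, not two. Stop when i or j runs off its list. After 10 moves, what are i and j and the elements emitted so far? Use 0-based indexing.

i=0 j=0: 2<5, i++
i=1 j=0: 3<5, i++
i=2 j=0: 4<5, i++
i=3 j=0: 5==5 emit, i++,j++
i=4 j=1: 8>6, j++
i=4 j=2: 8<10, i++
i=5 j=2: 14>10, j++
i=5 j=3: 14>11, j++
i=5 j=4: 14<15, i++
i=6 j=4: 17>15, j++

i=6, j=5, emitted=[5]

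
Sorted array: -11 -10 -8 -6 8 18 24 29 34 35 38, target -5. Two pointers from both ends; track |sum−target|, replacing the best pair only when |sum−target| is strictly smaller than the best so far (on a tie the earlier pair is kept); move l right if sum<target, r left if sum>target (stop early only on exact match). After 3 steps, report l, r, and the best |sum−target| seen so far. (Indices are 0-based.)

l=0, r=7, best |Δ|=28

[0,10] -11+38=27 d=32 * → r--
[0,9] -11+35=24 d=29 * → r--
[0,8] -11+34=23 d=28 * → r--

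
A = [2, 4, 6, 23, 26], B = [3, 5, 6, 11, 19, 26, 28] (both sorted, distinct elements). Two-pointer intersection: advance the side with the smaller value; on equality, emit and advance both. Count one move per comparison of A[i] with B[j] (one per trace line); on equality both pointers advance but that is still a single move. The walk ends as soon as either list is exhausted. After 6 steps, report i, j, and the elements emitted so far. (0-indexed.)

i=0 j=0: 2<3, i++
i=1 j=0: 4>3, j++
i=1 j=1: 4<5, i++
i=2 j=1: 6>5, j++
i=2 j=2: 6==6 emit, i++,j++
i=3 j=3: 23>11, j++

i=3, j=4, emitted=[6]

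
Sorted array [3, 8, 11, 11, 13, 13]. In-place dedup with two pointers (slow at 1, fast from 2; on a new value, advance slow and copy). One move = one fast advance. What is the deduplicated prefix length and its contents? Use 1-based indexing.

length 4; prefix = [3, 8, 11, 13]

slow=1 fast=2: a[fast]=8≠a[slow]=3 write a[2]=8, slow++,fast++
slow=2 fast=3: a[fast]=11≠a[slow]=8 write a[3]=11, slow++,fast++
slow=3 fast=4: a[fast]=11=a[slow] dup, fast++
slow=3 fast=5: a[fast]=13≠a[slow]=11 write a[4]=13, slow++,fast++
slow=4 fast=6: a[fast]=13=a[slow] dup, fast++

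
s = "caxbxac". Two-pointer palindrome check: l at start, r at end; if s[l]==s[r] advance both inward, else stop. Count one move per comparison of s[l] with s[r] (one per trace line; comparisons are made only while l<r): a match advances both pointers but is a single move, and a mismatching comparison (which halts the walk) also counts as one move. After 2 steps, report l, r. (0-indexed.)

l=2, r=4

l=0 r=6: 'c'=='c', l++,r--
l=1 r=5: 'a'=='a', l++,r--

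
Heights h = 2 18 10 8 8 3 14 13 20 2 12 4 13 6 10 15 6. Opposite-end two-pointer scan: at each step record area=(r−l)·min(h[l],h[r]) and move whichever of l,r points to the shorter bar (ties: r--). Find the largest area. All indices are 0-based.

max area = 210

[0,16] min(2,6)*16=32 best=32 * → l++
[1,16] min(18,6)*15=90 best=90 * → r--
[1,15] min(18,15)*14=210 best=210 * → r--
[1,14] min(18,10)*13=130 best=210 → r--
[1,13] min(18,6)*12=72 best=210 → r--
[1,12] min(18,13)*11=143 best=210 → r--
[1,11] min(18,4)*10=40 best=210 → r--
[1,10] min(18,12)*9=108 best=210 → r--
[1,9] min(18,2)*8=16 best=210 → r--
[1,8] min(18,20)*7=126 best=210 → l++
[2,8] min(10,20)*6=60 best=210 → l++
[3,8] min(8,20)*5=40 best=210 → l++
[4,8] min(8,20)*4=32 best=210 → l++
[5,8] min(3,20)*3=9 best=210 → l++
[6,8] min(14,20)*2=28 best=210 → l++
[7,8] min(13,20)*1=13 best=210 → l++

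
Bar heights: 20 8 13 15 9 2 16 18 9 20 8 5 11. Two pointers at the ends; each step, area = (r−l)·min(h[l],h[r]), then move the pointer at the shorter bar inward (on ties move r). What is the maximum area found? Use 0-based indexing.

max area = 180

l=0 r=12: min(20,11)*12=132 best=132 *, r--
l=0 r=11: min(20,5)*11=55 best=132, r--
l=0 r=10: min(20,8)*10=80 best=132, r--
l=0 r=9: min(20,20)*9=180 best=180 *, r--
l=0 r=8: min(20,9)*8=72 best=180, r--
l=0 r=7: min(20,18)*7=126 best=180, r--
l=0 r=6: min(20,16)*6=96 best=180, r--
l=0 r=5: min(20,2)*5=10 best=180, r--
l=0 r=4: min(20,9)*4=36 best=180, r--
l=0 r=3: min(20,15)*3=45 best=180, r--
l=0 r=2: min(20,13)*2=26 best=180, r--
l=0 r=1: min(20,8)*1=8 best=180, r--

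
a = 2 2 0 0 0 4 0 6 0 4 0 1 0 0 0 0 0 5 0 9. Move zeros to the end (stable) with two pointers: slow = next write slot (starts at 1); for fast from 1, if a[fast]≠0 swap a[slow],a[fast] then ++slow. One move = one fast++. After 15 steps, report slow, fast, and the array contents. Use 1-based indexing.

(s=1,f=1) a[fast]=2≠0 swap→a[1]=2 → slow++,fast++
(s=2,f=2) a[fast]=2≠0 swap→a[2]=2 → slow++,fast++
(s=3,f=3) a[fast]=0 → fast++
(s=3,f=4) a[fast]=0 → fast++
(s=3,f=5) a[fast]=0 → fast++
(s=3,f=6) a[fast]=4≠0 swap→a[3]=4 → slow++,fast++
(s=4,f=7) a[fast]=0 → fast++
(s=4,f=8) a[fast]=6≠0 swap→a[4]=6 → slow++,fast++
(s=5,f=9) a[fast]=0 → fast++
(s=5,f=10) a[fast]=4≠0 swap→a[5]=4 → slow++,fast++
(s=6,f=11) a[fast]=0 → fast++
(s=6,f=12) a[fast]=1≠0 swap→a[6]=1 → slow++,fast++
(s=7,f=13) a[fast]=0 → fast++
(s=7,f=14) a[fast]=0 → fast++
(s=7,f=15) a[fast]=0 → fast++

slow=7, fast=16, a=[2, 2, 4, 6, 4, 1, 0, 0, 0, 0, 0, 0, 0, 0, 0, 0, 0, 5, 0, 9]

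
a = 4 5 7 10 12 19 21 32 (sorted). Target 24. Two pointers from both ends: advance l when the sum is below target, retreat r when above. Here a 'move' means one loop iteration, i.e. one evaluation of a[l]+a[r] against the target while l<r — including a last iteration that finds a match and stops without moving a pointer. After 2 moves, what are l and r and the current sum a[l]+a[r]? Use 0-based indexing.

[0,7] 4+32=36 >24 → r--
[0,6] 4+21=25 >24 → r--

l=0, r=5, sum=23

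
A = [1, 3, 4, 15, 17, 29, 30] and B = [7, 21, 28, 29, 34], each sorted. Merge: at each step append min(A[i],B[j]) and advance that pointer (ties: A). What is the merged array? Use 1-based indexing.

[1, 3, 4, 7, 15, 17, 21, 28, 29, 29, 30, 34]

i=1 j=1: A[i]=1<=B[j]=7 take 1, i++
i=2 j=1: A[i]=3<=B[j]=7 take 3, i++
i=3 j=1: A[i]=4<=B[j]=7 take 4, i++
i=4 j=1: A[i]=15>B[j]=7 take 7, j++
i=4 j=2: A[i]=15<=B[j]=21 take 15, i++
i=5 j=2: A[i]=17<=B[j]=21 take 17, i++
i=6 j=2: A[i]=29>B[j]=21 take 21, j++
i=6 j=3: A[i]=29>B[j]=28 take 28, j++
i=6 j=4: A[i]=29<=B[j]=29 take 29, i++
i=7 j=4: A[i]=30>B[j]=29 take 29, j++
i=7 j=5: A[i]=30<=B[j]=34 take 30, i++
i=8 j=5: A done, take B[j]=34, j++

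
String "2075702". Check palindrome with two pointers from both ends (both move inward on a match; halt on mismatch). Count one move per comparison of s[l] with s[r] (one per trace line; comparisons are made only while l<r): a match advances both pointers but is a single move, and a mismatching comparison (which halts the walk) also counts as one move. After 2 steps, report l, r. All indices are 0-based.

l=0 r=6: '2'=='2', l++,r--
l=1 r=5: '0'=='0', l++,r--

l=2, r=4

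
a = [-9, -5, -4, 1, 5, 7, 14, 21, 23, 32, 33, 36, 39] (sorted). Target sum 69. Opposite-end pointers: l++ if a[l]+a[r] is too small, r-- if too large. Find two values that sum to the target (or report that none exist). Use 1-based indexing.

l=1 r=13: -9+39=30 <69, l++
l=2 r=13: -5+39=34 <69, l++
l=3 r=13: -4+39=35 <69, l++
l=4 r=13: 1+39=40 <69, l++
l=5 r=13: 5+39=44 <69, l++
l=6 r=13: 7+39=46 <69, l++
l=7 r=13: 14+39=53 <69, l++
l=8 r=13: 21+39=60 <69, l++
l=9 r=13: 23+39=62 <69, l++
l=10 r=13: 32+39=71 >69, r--
l=10 r=12: 32+36=68 <69, l++
l=11 r=12: 33+36=69, found

(33, 36)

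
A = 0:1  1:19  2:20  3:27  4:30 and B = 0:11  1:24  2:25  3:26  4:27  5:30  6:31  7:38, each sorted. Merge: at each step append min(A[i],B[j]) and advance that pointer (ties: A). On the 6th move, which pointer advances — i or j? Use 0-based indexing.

j

[i=0,j=0] A[i]=1<=B[j]=11 take 1 → i++
[i=1,j=0] A[i]=19>B[j]=11 take 11 → j++
[i=1,j=1] A[i]=19<=B[j]=24 take 19 → i++
[i=2,j=1] A[i]=20<=B[j]=24 take 20 → i++
[i=3,j=1] A[i]=27>B[j]=24 take 24 → j++
[i=3,j=2] A[i]=27>B[j]=25 take 25 → j++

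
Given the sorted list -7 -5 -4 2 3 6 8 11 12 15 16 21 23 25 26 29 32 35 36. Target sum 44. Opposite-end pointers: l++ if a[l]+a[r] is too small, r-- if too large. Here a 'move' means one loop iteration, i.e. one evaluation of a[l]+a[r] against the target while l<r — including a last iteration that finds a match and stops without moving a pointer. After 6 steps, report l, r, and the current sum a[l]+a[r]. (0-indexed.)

l=6, r=18, sum=44

l=0 r=18: -7+36=29 <44, l++
l=1 r=18: -5+36=31 <44, l++
l=2 r=18: -4+36=32 <44, l++
l=3 r=18: 2+36=38 <44, l++
l=4 r=18: 3+36=39 <44, l++
l=5 r=18: 6+36=42 <44, l++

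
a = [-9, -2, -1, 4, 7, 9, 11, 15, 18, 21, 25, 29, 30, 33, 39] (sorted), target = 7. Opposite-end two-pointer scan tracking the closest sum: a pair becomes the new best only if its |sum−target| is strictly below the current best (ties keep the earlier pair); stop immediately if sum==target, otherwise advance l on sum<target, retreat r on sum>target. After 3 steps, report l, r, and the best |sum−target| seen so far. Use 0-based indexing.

[0,14] -9+39=30 d=23 * → r--
[0,13] -9+33=24 d=17 * → r--
[0,12] -9+30=21 d=14 * → r--

l=0, r=11, best |Δ|=14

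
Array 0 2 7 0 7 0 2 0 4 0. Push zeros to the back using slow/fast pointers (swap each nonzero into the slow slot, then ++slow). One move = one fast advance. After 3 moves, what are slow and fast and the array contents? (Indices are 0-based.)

slow=2, fast=3, a=[2, 7, 0, 0, 7, 0, 2, 0, 4, 0]

slow=0 fast=0: a[fast]=0, fast++
slow=0 fast=1: a[fast]=2≠0 swap→a[0]=2, slow++,fast++
slow=1 fast=2: a[fast]=7≠0 swap→a[1]=7, slow++,fast++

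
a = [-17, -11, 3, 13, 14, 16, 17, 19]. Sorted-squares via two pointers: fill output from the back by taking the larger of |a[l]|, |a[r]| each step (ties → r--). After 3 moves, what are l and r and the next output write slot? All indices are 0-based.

l=0 r=7: |-17|<=|19| out[7]=361, r--
l=0 r=6: |-17|<=|17| out[6]=289, r--
l=0 r=5: |-17|>|16| out[5]=289, l++

l=1, r=5, next write slot=4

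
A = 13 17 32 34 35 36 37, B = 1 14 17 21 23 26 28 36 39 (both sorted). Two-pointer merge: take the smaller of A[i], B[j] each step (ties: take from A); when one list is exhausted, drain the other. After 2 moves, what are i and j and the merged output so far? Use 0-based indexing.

[i=0,j=0] A[i]=13>B[j]=1 take 1 → j++
[i=0,j=1] A[i]=13<=B[j]=14 take 13 → i++

i=1, j=1, merged so far=[1, 13]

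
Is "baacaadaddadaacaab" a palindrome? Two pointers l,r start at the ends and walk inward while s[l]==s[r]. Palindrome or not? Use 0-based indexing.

l=0 r=17: 'b'=='b', l++,r--
l=1 r=16: 'a'=='a', l++,r--
l=2 r=15: 'a'=='a', l++,r--
l=3 r=14: 'c'=='c', l++,r--
l=4 r=13: 'a'=='a', l++,r--
l=5 r=12: 'a'=='a', l++,r--
l=6 r=11: 'd'=='d', l++,r--
l=7 r=10: 'a'=='a', l++,r--
l=8 r=9: 'd'=='d', l++,r--

palindrome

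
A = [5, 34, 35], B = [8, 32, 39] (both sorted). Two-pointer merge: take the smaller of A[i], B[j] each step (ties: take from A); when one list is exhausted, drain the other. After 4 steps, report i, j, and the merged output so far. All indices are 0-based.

i=2, j=2, merged so far=[5, 8, 32, 34]

i=0 j=0: A[i]=5<=B[j]=8 take 5, i++
i=1 j=0: A[i]=34>B[j]=8 take 8, j++
i=1 j=1: A[i]=34>B[j]=32 take 32, j++
i=1 j=2: A[i]=34<=B[j]=39 take 34, i++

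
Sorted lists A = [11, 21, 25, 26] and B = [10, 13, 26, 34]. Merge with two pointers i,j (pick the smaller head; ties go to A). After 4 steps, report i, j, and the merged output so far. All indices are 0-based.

i=2, j=2, merged so far=[10, 11, 13, 21]

[i=0,j=0] A[i]=11>B[j]=10 take 10 → j++
[i=0,j=1] A[i]=11<=B[j]=13 take 11 → i++
[i=1,j=1] A[i]=21>B[j]=13 take 13 → j++
[i=1,j=2] A[i]=21<=B[j]=26 take 21 → i++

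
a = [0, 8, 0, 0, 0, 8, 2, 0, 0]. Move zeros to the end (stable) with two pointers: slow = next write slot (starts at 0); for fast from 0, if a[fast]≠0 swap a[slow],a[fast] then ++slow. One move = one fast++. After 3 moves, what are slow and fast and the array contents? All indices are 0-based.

slow=1, fast=3, a=[8, 0, 0, 0, 0, 8, 2, 0, 0]

(s=0,f=0) a[fast]=0 → fast++
(s=0,f=1) a[fast]=8≠0 swap→a[0]=8 → slow++,fast++
(s=1,f=2) a[fast]=0 → fast++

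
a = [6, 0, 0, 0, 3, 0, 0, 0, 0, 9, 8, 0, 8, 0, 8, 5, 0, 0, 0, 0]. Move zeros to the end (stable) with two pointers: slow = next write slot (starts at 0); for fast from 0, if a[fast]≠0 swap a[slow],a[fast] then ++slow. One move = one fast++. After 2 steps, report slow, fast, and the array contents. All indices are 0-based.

(s=0,f=0) a[fast]=6≠0 swap→a[0]=6 → slow++,fast++
(s=1,f=1) a[fast]=0 → fast++

slow=1, fast=2, a=[6, 0, 0, 0, 3, 0, 0, 0, 0, 9, 8, 0, 8, 0, 8, 5, 0, 0, 0, 0]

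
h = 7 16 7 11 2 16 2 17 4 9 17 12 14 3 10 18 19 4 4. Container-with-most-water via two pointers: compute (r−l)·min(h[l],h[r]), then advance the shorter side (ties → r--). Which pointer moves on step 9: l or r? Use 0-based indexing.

[0,18] min(7,4)*18=72 best=72 * → r--
[0,17] min(7,4)*17=68 best=72 → r--
[0,16] min(7,19)*16=112 best=112 * → l++
[1,16] min(16,19)*15=240 best=240 * → l++
[2,16] min(7,19)*14=98 best=240 → l++
[3,16] min(11,19)*13=143 best=240 → l++
[4,16] min(2,19)*12=24 best=240 → l++
[5,16] min(16,19)*11=176 best=240 → l++
[6,16] min(2,19)*10=20 best=240 → l++

l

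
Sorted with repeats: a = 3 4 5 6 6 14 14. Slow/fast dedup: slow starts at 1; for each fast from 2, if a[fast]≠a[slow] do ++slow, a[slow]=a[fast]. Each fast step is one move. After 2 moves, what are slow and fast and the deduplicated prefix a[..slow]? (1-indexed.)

(s=1,f=2) a[fast]=4≠a[slow]=3 write a[2]=4 → slow++,fast++
(s=2,f=3) a[fast]=5≠a[slow]=4 write a[3]=5 → slow++,fast++

slow=3, fast=4, prefix=[3, 4, 5]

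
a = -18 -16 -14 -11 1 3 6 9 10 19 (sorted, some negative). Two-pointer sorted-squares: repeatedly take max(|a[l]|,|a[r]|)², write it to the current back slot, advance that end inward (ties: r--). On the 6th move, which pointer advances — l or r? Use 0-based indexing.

l=0 r=9: |-18|<=|19| out[9]=361, r--
l=0 r=8: |-18|>|10| out[8]=324, l++
l=1 r=8: |-16|>|10| out[7]=256, l++
l=2 r=8: |-14|>|10| out[6]=196, l++
l=3 r=8: |-11|>|10| out[5]=121, l++
l=4 r=8: |1|<=|10| out[4]=100, r--

r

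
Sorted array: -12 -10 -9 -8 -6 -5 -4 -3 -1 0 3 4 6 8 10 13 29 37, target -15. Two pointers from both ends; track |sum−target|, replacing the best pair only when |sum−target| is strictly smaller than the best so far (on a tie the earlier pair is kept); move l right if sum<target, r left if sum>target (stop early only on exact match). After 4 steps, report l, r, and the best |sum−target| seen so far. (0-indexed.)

[0,17] -12+37=25 d=40 * → r--
[0,16] -12+29=17 d=32 * → r--
[0,15] -12+13=1 d=16 * → r--
[0,14] -12+10=-2 d=13 * → r--

l=0, r=13, best |Δ|=13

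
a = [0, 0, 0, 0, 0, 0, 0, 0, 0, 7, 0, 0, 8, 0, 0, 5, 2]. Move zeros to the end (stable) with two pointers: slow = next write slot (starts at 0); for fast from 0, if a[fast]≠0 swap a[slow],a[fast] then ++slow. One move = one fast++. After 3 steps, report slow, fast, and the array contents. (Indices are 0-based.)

slow=0, fast=3, a=[0, 0, 0, 0, 0, 0, 0, 0, 0, 7, 0, 0, 8, 0, 0, 5, 2]

(s=0,f=0) a[fast]=0 → fast++
(s=0,f=1) a[fast]=0 → fast++
(s=0,f=2) a[fast]=0 → fast++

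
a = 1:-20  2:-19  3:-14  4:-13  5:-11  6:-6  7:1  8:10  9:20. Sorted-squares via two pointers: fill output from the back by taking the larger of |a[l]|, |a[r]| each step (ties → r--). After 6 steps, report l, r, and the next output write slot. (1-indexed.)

l=6, r=8, next write slot=3

l=1 r=9: |-20|<=|20| out[9]=400, r--
l=1 r=8: |-20|>|10| out[8]=400, l++
l=2 r=8: |-19|>|10| out[7]=361, l++
l=3 r=8: |-14|>|10| out[6]=196, l++
l=4 r=8: |-13|>|10| out[5]=169, l++
l=5 r=8: |-11|>|10| out[4]=121, l++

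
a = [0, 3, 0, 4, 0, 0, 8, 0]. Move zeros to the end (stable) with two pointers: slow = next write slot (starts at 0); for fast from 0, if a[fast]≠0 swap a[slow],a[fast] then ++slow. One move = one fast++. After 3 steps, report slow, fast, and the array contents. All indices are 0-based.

slow=1, fast=3, a=[3, 0, 0, 4, 0, 0, 8, 0]

slow=0 fast=0: a[fast]=0, fast++
slow=0 fast=1: a[fast]=3≠0 swap→a[0]=3, slow++,fast++
slow=1 fast=2: a[fast]=0, fast++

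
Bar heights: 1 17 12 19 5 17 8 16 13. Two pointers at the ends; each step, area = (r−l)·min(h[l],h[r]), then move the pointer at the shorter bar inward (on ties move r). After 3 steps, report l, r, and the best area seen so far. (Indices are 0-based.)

l=1, r=6, best area=96

[0,8] min(1,13)*8=8 best=8 * → l++
[1,8] min(17,13)*7=91 best=91 * → r--
[1,7] min(17,16)*6=96 best=96 * → r--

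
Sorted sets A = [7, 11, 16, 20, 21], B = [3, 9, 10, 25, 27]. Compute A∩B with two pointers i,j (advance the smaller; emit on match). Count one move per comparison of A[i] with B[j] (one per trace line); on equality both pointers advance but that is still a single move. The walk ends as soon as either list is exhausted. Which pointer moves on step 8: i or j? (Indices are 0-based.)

i=0 j=0: 7>3, j++
i=0 j=1: 7<9, i++
i=1 j=1: 11>9, j++
i=1 j=2: 11>10, j++
i=1 j=3: 11<25, i++
i=2 j=3: 16<25, i++
i=3 j=3: 20<25, i++
i=4 j=3: 21<25, i++

i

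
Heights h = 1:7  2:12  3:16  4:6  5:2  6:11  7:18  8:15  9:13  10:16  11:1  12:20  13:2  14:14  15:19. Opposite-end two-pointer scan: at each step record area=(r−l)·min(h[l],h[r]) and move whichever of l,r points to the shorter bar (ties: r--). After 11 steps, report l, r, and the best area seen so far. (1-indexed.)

l=1 r=15: min(7,19)*14=98 best=98 *, l++
l=2 r=15: min(12,19)*13=156 best=156 *, l++
l=3 r=15: min(16,19)*12=192 best=192 *, l++
l=4 r=15: min(6,19)*11=66 best=192, l++
l=5 r=15: min(2,19)*10=20 best=192, l++
l=6 r=15: min(11,19)*9=99 best=192, l++
l=7 r=15: min(18,19)*8=144 best=192, l++
l=8 r=15: min(15,19)*7=105 best=192, l++
l=9 r=15: min(13,19)*6=78 best=192, l++
l=10 r=15: min(16,19)*5=80 best=192, l++
l=11 r=15: min(1,19)*4=4 best=192, l++

l=12, r=15, best area=192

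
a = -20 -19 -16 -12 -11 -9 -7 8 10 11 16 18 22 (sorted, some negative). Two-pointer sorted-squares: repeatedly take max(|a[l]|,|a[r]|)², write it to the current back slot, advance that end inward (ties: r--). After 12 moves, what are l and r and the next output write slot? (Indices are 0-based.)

l=0 r=12: |-20|<=|22| out[12]=484, r--
l=0 r=11: |-20|>|18| out[11]=400, l++
l=1 r=11: |-19|>|18| out[10]=361, l++
l=2 r=11: |-16|<=|18| out[9]=324, r--
l=2 r=10: |-16|<=|16| out[8]=256, r--
l=2 r=9: |-16|>|11| out[7]=256, l++
l=3 r=9: |-12|>|11| out[6]=144, l++
l=4 r=9: |-11|<=|11| out[5]=121, r--
l=4 r=8: |-11|>|10| out[4]=121, l++
l=5 r=8: |-9|<=|10| out[3]=100, r--
l=5 r=7: |-9|>|8| out[2]=81, l++
l=6 r=7: |-7|<=|8| out[1]=64, r--

l=6, r=6, next write slot=0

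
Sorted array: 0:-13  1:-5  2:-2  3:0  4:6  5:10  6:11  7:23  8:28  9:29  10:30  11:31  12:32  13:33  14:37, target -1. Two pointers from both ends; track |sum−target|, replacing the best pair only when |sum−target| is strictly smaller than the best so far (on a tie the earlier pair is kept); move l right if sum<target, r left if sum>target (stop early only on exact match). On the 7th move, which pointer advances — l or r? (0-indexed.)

l=0 r=14: -13+37=24 d=25 *, r--
l=0 r=13: -13+33=20 d=21 *, r--
l=0 r=12: -13+32=19 d=20 *, r--
l=0 r=11: -13+31=18 d=19 *, r--
l=0 r=10: -13+30=17 d=18 *, r--
l=0 r=9: -13+29=16 d=17 *, r--
l=0 r=8: -13+28=15 d=16 *, r--

r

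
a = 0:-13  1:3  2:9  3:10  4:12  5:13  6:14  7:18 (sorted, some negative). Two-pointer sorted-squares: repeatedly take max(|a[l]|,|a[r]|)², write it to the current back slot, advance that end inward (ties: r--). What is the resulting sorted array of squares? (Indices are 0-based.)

[9, 81, 100, 144, 169, 169, 196, 324]

[0,7] |-13|<=|18| out[7]=324 → r--
[0,6] |-13|<=|14| out[6]=196 → r--
[0,5] |-13|<=|13| out[5]=169 → r--
[0,4] |-13|>|12| out[4]=169 → l++
[1,4] |3|<=|12| out[3]=144 → r--
[1,3] |3|<=|10| out[2]=100 → r--
[1,2] |3|<=|9| out[1]=81 → r--
[1,1] |3|<=|3| out[0]=9 → r--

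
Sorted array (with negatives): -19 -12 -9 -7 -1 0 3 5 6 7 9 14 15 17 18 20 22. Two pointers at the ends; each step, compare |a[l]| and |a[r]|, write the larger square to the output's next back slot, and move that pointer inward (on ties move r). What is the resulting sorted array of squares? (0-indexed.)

[0, 1, 9, 25, 36, 49, 49, 81, 81, 144, 196, 225, 289, 324, 361, 400, 484]

l=0 r=16: |-19|<=|22| out[16]=484, r--
l=0 r=15: |-19|<=|20| out[15]=400, r--
l=0 r=14: |-19|>|18| out[14]=361, l++
l=1 r=14: |-12|<=|18| out[13]=324, r--
l=1 r=13: |-12|<=|17| out[12]=289, r--
l=1 r=12: |-12|<=|15| out[11]=225, r--
l=1 r=11: |-12|<=|14| out[10]=196, r--
l=1 r=10: |-12|>|9| out[9]=144, l++
l=2 r=10: |-9|<=|9| out[8]=81, r--
l=2 r=9: |-9|>|7| out[7]=81, l++
l=3 r=9: |-7|<=|7| out[6]=49, r--
l=3 r=8: |-7|>|6| out[5]=49, l++
l=4 r=8: |-1|<=|6| out[4]=36, r--
l=4 r=7: |-1|<=|5| out[3]=25, r--
l=4 r=6: |-1|<=|3| out[2]=9, r--
l=4 r=5: |-1|>|0| out[1]=1, l++
l=5 r=5: |0|<=|0| out[0]=0, r--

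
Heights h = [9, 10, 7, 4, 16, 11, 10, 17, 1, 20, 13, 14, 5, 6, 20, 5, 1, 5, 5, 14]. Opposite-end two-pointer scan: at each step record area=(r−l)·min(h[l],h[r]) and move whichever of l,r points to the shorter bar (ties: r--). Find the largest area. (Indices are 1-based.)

max area = 210

[1,20] min(9,14)*19=171 best=171 * → l++
[2,20] min(10,14)*18=180 best=180 * → l++
[3,20] min(7,14)*17=119 best=180 → l++
[4,20] min(4,14)*16=64 best=180 → l++
[5,20] min(16,14)*15=210 best=210 * → r--
[5,19] min(16,5)*14=70 best=210 → r--
[5,18] min(16,5)*13=65 best=210 → r--
[5,17] min(16,1)*12=12 best=210 → r--
[5,16] min(16,5)*11=55 best=210 → r--
[5,15] min(16,20)*10=160 best=210 → l++
[6,15] min(11,20)*9=99 best=210 → l++
[7,15] min(10,20)*8=80 best=210 → l++
[8,15] min(17,20)*7=119 best=210 → l++
[9,15] min(1,20)*6=6 best=210 → l++
[10,15] min(20,20)*5=100 best=210 → r--
[10,14] min(20,6)*4=24 best=210 → r--
[10,13] min(20,5)*3=15 best=210 → r--
[10,12] min(20,14)*2=28 best=210 → r--
[10,11] min(20,13)*1=13 best=210 → r--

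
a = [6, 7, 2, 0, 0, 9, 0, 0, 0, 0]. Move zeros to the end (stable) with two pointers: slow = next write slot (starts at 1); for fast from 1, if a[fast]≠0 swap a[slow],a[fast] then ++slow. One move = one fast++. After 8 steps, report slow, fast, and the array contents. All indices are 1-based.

(s=1,f=1) a[fast]=6≠0 swap→a[1]=6 → slow++,fast++
(s=2,f=2) a[fast]=7≠0 swap→a[2]=7 → slow++,fast++
(s=3,f=3) a[fast]=2≠0 swap→a[3]=2 → slow++,fast++
(s=4,f=4) a[fast]=0 → fast++
(s=4,f=5) a[fast]=0 → fast++
(s=4,f=6) a[fast]=9≠0 swap→a[4]=9 → slow++,fast++
(s=5,f=7) a[fast]=0 → fast++
(s=5,f=8) a[fast]=0 → fast++

slow=5, fast=9, a=[6, 7, 2, 9, 0, 0, 0, 0, 0, 0]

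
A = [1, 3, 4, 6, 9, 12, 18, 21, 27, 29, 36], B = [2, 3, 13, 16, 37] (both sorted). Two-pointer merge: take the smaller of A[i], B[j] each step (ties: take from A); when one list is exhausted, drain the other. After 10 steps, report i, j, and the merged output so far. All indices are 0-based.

i=6, j=4, merged so far=[1, 2, 3, 3, 4, 6, 9, 12, 13, 16]

[i=0,j=0] A[i]=1<=B[j]=2 take 1 → i++
[i=1,j=0] A[i]=3>B[j]=2 take 2 → j++
[i=1,j=1] A[i]=3<=B[j]=3 take 3 → i++
[i=2,j=1] A[i]=4>B[j]=3 take 3 → j++
[i=2,j=2] A[i]=4<=B[j]=13 take 4 → i++
[i=3,j=2] A[i]=6<=B[j]=13 take 6 → i++
[i=4,j=2] A[i]=9<=B[j]=13 take 9 → i++
[i=5,j=2] A[i]=12<=B[j]=13 take 12 → i++
[i=6,j=2] A[i]=18>B[j]=13 take 13 → j++
[i=6,j=3] A[i]=18>B[j]=16 take 16 → j++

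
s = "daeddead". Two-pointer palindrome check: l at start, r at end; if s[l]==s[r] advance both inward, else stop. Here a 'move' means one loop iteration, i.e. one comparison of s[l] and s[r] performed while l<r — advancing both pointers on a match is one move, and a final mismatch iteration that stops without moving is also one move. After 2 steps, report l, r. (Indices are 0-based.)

l=0 r=7: 'd'=='d', l++,r--
l=1 r=6: 'a'=='a', l++,r--

l=2, r=5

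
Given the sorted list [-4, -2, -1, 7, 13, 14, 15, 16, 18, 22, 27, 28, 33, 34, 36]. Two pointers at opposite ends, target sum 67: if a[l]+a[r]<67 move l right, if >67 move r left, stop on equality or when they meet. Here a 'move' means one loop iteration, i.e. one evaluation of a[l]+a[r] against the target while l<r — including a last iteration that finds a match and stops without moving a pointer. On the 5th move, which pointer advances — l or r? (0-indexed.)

l

l=0 r=14: -4+36=32 <67, l++
l=1 r=14: -2+36=34 <67, l++
l=2 r=14: -1+36=35 <67, l++
l=3 r=14: 7+36=43 <67, l++
l=4 r=14: 13+36=49 <67, l++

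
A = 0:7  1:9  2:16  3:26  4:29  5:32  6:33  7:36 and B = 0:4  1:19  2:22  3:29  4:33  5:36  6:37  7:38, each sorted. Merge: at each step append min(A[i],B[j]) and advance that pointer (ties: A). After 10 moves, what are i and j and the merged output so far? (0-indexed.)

i=0 j=0: A[i]=7>B[j]=4 take 4, j++
i=0 j=1: A[i]=7<=B[j]=19 take 7, i++
i=1 j=1: A[i]=9<=B[j]=19 take 9, i++
i=2 j=1: A[i]=16<=B[j]=19 take 16, i++
i=3 j=1: A[i]=26>B[j]=19 take 19, j++
i=3 j=2: A[i]=26>B[j]=22 take 22, j++
i=3 j=3: A[i]=26<=B[j]=29 take 26, i++
i=4 j=3: A[i]=29<=B[j]=29 take 29, i++
i=5 j=3: A[i]=32>B[j]=29 take 29, j++
i=5 j=4: A[i]=32<=B[j]=33 take 32, i++

i=6, j=4, merged so far=[4, 7, 9, 16, 19, 22, 26, 29, 29, 32]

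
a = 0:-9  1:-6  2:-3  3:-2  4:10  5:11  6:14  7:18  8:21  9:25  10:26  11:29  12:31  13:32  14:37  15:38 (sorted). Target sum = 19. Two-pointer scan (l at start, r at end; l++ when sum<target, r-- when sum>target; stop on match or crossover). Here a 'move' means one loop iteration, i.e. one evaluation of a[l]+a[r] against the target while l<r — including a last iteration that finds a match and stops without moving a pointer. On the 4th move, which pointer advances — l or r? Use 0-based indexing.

[0,15] -9+38=29 >19 → r--
[0,14] -9+37=28 >19 → r--
[0,13] -9+32=23 >19 → r--
[0,12] -9+31=22 >19 → r--

r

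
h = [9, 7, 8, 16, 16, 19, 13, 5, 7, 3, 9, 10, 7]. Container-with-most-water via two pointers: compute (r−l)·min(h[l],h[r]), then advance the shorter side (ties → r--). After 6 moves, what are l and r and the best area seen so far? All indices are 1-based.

l=4, r=10, best area=99

[1,13] min(9,7)*12=84 best=84 * → r--
[1,12] min(9,10)*11=99 best=99 * → l++
[2,12] min(7,10)*10=70 best=99 → l++
[3,12] min(8,10)*9=72 best=99 → l++
[4,12] min(16,10)*8=80 best=99 → r--
[4,11] min(16,9)*7=63 best=99 → r--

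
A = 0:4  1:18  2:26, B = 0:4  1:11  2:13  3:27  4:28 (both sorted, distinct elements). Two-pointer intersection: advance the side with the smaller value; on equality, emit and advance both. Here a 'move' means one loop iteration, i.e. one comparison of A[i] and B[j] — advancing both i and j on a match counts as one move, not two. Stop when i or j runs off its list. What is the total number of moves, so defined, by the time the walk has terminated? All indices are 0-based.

5 moves

i=0 j=0: 4==4 emit, i++,j++
i=1 j=1: 18>11, j++
i=1 j=2: 18>13, j++
i=1 j=3: 18<27, i++
i=2 j=3: 26<27, i++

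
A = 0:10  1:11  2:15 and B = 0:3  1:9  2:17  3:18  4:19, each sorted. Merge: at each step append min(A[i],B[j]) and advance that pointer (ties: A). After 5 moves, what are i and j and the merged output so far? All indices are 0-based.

i=0 j=0: A[i]=10>B[j]=3 take 3, j++
i=0 j=1: A[i]=10>B[j]=9 take 9, j++
i=0 j=2: A[i]=10<=B[j]=17 take 10, i++
i=1 j=2: A[i]=11<=B[j]=17 take 11, i++
i=2 j=2: A[i]=15<=B[j]=17 take 15, i++

i=3, j=2, merged so far=[3, 9, 10, 11, 15]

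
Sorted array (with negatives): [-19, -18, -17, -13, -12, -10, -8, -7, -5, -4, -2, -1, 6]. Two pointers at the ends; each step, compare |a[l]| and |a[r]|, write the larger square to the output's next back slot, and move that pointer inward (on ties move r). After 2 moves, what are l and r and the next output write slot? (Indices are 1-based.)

l=1 r=13: |-19|>|6| out[13]=361, l++
l=2 r=13: |-18|>|6| out[12]=324, l++

l=3, r=13, next write slot=11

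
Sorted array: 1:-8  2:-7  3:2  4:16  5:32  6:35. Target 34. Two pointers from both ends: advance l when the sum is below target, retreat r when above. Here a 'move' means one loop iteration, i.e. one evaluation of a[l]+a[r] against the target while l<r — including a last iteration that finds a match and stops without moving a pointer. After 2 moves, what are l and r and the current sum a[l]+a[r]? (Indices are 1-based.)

l=3, r=6, sum=37

[1,6] -8+35=27 <34 → l++
[2,6] -7+35=28 <34 → l++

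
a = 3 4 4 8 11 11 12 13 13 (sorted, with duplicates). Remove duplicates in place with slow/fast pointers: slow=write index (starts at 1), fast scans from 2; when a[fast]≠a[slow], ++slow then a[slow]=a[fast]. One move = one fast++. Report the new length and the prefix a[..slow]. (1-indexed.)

length 6; prefix = [3, 4, 8, 11, 12, 13]

(s=1,f=2) a[fast]=4≠a[slow]=3 write a[2]=4 → slow++,fast++
(s=2,f=3) a[fast]=4=a[slow] dup → fast++
(s=2,f=4) a[fast]=8≠a[slow]=4 write a[3]=8 → slow++,fast++
(s=3,f=5) a[fast]=11≠a[slow]=8 write a[4]=11 → slow++,fast++
(s=4,f=6) a[fast]=11=a[slow] dup → fast++
(s=4,f=7) a[fast]=12≠a[slow]=11 write a[5]=12 → slow++,fast++
(s=5,f=8) a[fast]=13≠a[slow]=12 write a[6]=13 → slow++,fast++
(s=6,f=9) a[fast]=13=a[slow] dup → fast++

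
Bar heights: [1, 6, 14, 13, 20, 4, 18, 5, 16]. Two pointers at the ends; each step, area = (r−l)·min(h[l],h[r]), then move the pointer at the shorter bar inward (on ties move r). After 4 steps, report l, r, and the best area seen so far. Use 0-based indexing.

l=4, r=8, best area=84

[0,8] min(1,16)*8=8 best=8 * → l++
[1,8] min(6,16)*7=42 best=42 * → l++
[2,8] min(14,16)*6=84 best=84 * → l++
[3,8] min(13,16)*5=65 best=84 → l++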